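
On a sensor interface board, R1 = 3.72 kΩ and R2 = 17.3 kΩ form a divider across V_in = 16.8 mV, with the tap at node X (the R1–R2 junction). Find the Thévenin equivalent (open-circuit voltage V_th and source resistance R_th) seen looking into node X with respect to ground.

V_th ≈ 13.8 mV, R_th ≈ 3.06 kΩ

Open-circuit (no load on X): V_th = V_in · R2/(R1 + R2) = 16.8 × 17.3/(3.720 + 17.3) = 13.83 mV.
Looking into X with the source shorted: R_th = R1·R2/(R1+R2) = 3.720 × 17.3/21.02 = 3.062 kΩ.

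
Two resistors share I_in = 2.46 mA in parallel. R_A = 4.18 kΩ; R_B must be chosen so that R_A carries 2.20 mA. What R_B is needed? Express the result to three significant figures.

R_B ≈ 35.4 kΩ

The fraction through R_A equals R_B/(R_A+R_B).
2.20/2.46 = R_B/(R_A + R_B) → R_B = R_A · (0.8943)/(1 − 0.8943) = 4.18 × 8.462 = 35.37 kΩ.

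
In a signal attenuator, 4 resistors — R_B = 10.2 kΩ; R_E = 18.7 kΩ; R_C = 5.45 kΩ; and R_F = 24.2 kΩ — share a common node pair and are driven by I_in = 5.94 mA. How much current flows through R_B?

I ≈ 1.55 mA

ΣG = 1/10.2 + 1/18.7 + 1/5.45 + 1/24.2 = 0.3763.
By the current-divider rule, I = I_in · G_k/ΣG = 5.94 × 0.2605 = 1.547 mA.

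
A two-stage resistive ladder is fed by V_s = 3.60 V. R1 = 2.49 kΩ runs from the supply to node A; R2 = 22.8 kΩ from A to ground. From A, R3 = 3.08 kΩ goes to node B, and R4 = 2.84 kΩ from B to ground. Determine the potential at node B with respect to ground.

V_B ≈ 1.13 V

Looking into the second stage from A: R3 + R4 = 5.920 kΩ appears in parallel with R2.
Effective lower resistance at A: R2 ‖ 5.920 = 4.700 kΩ.
V_A = 3.60 × 4.700/(2.49 + 4.700) = 2.353 V.
V_B = V_A × 0.4797 = 1.129 V.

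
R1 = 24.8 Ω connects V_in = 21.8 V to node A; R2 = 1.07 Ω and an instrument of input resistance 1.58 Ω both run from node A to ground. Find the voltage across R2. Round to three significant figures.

V_out ≈ 0.547 V

R2 ‖ R_L = (1.07 × 1.58)/(1.07 + 1.58) = 0.6380 Ω.
Voltage divider with the loaded lower leg: V_out = 21.8 × 0.6380/(24.8 + 0.6380) = 21.8 × 0.02508 = 0.5467 V.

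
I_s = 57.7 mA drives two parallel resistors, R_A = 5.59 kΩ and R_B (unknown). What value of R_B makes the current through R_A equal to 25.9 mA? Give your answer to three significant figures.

Two-branch current divider: I_A = I_s · R_B/(R_A + R_B).
25.9/57.7 = R_B/(R_A + R_B) → R_B = R_A · (0.4489)/(1 − 0.4489) = 5.59 × 0.8145 = 4.553 kΩ.

R_B ≈ 4.55 kΩ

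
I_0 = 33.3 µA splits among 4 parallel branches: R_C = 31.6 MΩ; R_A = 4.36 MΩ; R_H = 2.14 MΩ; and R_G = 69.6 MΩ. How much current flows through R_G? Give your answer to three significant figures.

ΣG = 1/31.6 + 1/4.36 + 1/2.14 + 1/69.6 = 0.7427.
R_G takes the fraction G_k/ΣG = 0.01437/0.7427 = 0.01935, so I = 33.3 × 0.01935 = 0.6442 µA.

I ≈ 0.644 µA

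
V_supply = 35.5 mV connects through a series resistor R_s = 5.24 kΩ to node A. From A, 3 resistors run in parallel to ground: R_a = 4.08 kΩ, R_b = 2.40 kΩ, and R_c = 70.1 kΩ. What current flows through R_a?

Parallel bank: R_p = 1/(1/4.08 + 1/2.40 + 1/70.1) = 1.479 kΩ.
Node voltage V_A = V_supply · R_p/(R_s + R_p) = 35.5 × 0.2201 = 7.815 mV.
Branch current I = V_A/R_a = 7.815/4.08 = 1.916 µA.

I ≈ 1.92 µA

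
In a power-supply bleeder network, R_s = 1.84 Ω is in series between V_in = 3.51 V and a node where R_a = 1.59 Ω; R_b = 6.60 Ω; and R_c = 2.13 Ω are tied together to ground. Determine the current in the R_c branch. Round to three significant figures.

I ≈ 0.499 A

Combine the parallel branches: R_p = (1/1.59 + 1/6.60 + 1/2.13)⁻¹ = 0.8000 Ω.
V_A by voltage divider: V_A = 3.51 × 0.8000/(1.84 + 0.8000) = 1.064 V.
Branch current I = V_A/R_c = 1.064/2.13 = 0.4994 A.
(Equivalently: I_total = 1.330 A, then current-divider fraction G_k/ΣG = 0.3756.)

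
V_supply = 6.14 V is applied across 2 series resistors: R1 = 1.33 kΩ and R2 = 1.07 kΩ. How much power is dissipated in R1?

P ≈ 8.70 mW

The common current is I = 6.14/2.400 = 2.558 mA.
P = I²R = 6.545 × 1.33 = 8.705 mW.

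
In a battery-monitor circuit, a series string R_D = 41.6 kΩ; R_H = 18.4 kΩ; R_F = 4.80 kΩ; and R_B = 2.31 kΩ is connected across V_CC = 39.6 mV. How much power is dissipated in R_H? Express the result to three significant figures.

The common current is I = 39.6/67.11 = 0.5901 µA.
P = I²R = 0.3482 × 18.4 = 6.407 nW.

P ≈ 6.41 nW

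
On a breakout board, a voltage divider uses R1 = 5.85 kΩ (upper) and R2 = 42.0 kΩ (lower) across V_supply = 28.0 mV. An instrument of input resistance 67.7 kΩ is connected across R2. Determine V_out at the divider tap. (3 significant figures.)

First combine the lower leg with the load: R2 ‖ R_L = 25.92 kΩ.
Now apply the divider: V_out = 28.0 × 0.8159 = 22.84 mV.
(Unloaded it would be 24.6 mV; the load pulls it down.)

V_out ≈ 22.8 mV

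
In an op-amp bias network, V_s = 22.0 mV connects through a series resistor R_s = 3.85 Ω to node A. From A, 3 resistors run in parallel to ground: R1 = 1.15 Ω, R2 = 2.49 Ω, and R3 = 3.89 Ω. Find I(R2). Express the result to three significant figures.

Equivalent of the parallel group: R_p = 0.6543 Ω.
V_A by voltage divider: V_A = 22.0 × 0.6543/(3.85 + 0.6543) = 3.196 mV.
I(R2) = V_A / R2 = 3.196/2.49 = 1.284 mA.
(Check via current divider: I_total = 4.884 mA; share G_k/ΣG = 0.2628 → same result.)

I ≈ 1.28 mA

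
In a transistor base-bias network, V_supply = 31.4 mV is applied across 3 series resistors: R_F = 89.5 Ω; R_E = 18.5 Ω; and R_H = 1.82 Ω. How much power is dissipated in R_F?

ΣR = 109.8 Ω → I = 31.4/109.8 = 0.2859 mA.
P(R_F) = I²·R_F = (0.2859)² × 89.5 = 7.317 µW.

P ≈ 7.32 µW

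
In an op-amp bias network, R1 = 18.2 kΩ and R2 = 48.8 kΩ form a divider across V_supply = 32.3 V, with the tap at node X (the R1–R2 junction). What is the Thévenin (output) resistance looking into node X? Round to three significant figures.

R_th ≈ 13.3 kΩ

With V_supply suppressed (replaced by a short), R_th = R1 ‖ R2 = (18.20 × 48.8)/(18.20 + 48.8) = 13.26 kΩ.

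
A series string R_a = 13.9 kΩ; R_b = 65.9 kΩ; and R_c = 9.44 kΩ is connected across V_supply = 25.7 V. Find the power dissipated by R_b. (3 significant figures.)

Series current I = V_supply/ΣR = 25.7/89.24 = 0.2880 mA.
V(R_b) = I·R = 18.98 V; P = V·I = 18.98 × 0.2880 = 5.466 mW.

P ≈ 5.47 mW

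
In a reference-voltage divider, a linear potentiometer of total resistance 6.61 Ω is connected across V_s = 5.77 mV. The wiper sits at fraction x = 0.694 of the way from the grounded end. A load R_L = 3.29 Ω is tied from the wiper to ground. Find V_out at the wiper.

Split the track: R_lower = x·R_p = 4.587 Ω, R_upper = (1−x)·R_p = 2.023 Ω.
Lower segment in parallel with the load: 4.587 ‖ 3.29 = 1.916 Ω.
Loaded-divider output: V_out = 5.77 × 0.4864 = 2.807 mV.

V_out ≈ 2.81 mV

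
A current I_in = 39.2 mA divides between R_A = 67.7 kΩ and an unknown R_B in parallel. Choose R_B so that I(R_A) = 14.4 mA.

R_B ≈ 39.3 kΩ

In a two-way split, I_A/I_in = R_B/(R_A + R_B).
14.4/39.2 = R_B/(R_A + R_B) → R_B = R_A · (0.3673)/(1 − 0.3673) = 67.7 × 0.5806 = 39.31 kΩ.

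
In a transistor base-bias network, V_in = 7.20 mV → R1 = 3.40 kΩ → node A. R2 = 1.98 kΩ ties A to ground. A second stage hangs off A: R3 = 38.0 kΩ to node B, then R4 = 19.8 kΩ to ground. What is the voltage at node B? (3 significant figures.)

V_B ≈ 0.888 mV

Node A sees R2 in parallel with the series input of stage 2, R3 + R4 = 57.80 kΩ.
Effective lower resistance at A: R2 ‖ 57.80 = 1.914 kΩ.
V_A = 7.20 × 1.914/(3.40 + 1.914) = 2.594 mV.
V_B = V_A × 0.3426 = 0.8885 mV.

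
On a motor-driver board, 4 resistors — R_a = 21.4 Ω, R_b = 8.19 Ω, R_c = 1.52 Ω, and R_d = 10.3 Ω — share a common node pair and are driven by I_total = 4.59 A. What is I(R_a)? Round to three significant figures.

I ≈ 0.232 A

Conductances: ΣG = 1/21.4 + 1/8.19 + 1/1.52 + 1/10.3 = 0.9238 (1/Ω).
R_a takes the fraction G_k/ΣG = 0.04673/0.9238 = 0.05058, so I = 4.59 × 0.05058 = 0.2322 A.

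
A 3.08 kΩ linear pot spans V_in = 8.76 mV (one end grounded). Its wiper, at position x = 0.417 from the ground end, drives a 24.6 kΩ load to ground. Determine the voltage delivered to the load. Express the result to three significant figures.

The pot divides into 1.796 kΩ above the wiper and 1.284 kΩ below.
(x·R_p) ‖ R_L = 1.221 kΩ.
V_out = 8.76 × 1.221/(1.796 + 1.221) = 3.545 mV.
(Unloaded: V_out = x·V_in = 3.65 mV.)

V_out ≈ 3.55 mV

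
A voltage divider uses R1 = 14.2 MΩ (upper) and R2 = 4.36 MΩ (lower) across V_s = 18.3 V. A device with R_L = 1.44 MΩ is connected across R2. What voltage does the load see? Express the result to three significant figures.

First combine the lower leg with the load: R2 ‖ R_L = 1.082 MΩ.
Now apply the divider: V_out = 18.3 × 0.07083 = 1.296 V.
(Unloaded it would be 4.30 V; the load pulls it down.)

V_out ≈ 1.30 V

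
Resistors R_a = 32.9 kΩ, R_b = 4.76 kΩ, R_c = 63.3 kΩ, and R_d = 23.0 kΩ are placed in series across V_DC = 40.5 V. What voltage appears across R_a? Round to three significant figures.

V ≈ 10.7 V

Total series resistance ΣR = 32.9 + 4.76 + 63.3 + 23.0 = 124.0 kΩ.
By the voltage-divider rule, V = 40.5 × 32.90/124.0 = 10.75 V.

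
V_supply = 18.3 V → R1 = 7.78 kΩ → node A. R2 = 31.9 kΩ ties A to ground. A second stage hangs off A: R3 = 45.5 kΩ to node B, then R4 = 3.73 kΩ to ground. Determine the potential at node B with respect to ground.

The second stage (R3 + R4 = 49.23 kΩ) loads node A in parallel with R2.
Effective lower resistance at A: R2 ‖ 49.23 = 19.36 kΩ.
First divider: V_A = V_supply · 19.36/(7.78 + 19.36) = 13.05 V.
Stage 2 is unloaded, so V_B = V_A · R4/(R3+R4) = 13.05 × 3.73/49.23 = 0.9890 V.

V_B ≈ 0.989 V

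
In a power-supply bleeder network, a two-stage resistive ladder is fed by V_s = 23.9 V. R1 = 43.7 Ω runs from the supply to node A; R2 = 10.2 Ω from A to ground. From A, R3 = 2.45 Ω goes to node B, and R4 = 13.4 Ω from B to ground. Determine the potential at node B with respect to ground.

Looking into the second stage from A: R3 + R4 = 15.85 Ω appears in parallel with R2.
R2 ‖ (R3+R4) = 6.206 Ω.
V_A = 23.9 × 6.206/(43.7 + 6.206) = 2.972 V.
Stage 2 is unloaded, so V_B = V_A · R4/(R3+R4) = 2.972 × 13.4/15.85 = 2.513 V.

V_B ≈ 2.51 V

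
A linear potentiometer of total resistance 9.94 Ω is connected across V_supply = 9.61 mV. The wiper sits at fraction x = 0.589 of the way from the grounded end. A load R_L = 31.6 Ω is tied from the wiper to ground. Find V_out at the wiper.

Lower segment x·R_p = 5.855 Ω; upper segment (1−x)·R_p = 4.085 Ω.
Lower segment in parallel with the load: 5.855 ‖ 31.6 = 4.939 Ω.
V_out = 9.61 × 4.939/(4.085 + 4.939) = 5.260 mV.

V_out ≈ 5.26 mV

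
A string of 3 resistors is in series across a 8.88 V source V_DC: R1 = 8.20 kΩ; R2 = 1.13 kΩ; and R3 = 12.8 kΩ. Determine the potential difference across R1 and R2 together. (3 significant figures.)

Series total: ΣR = 8.20 + 1.13 + 12.8 = 22.13 kΩ.
R_{R1..R2} = 8.20 + 1.13 = 9.330 kΩ.
V = V_DC · R/ΣR = 8.88 × 0.4216 = 3.744 V.

V ≈ 3.74 V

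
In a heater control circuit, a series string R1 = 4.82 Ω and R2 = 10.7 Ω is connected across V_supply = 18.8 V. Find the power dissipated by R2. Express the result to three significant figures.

ΣR = 15.52 Ω → I = 18.8/15.52 = 1.211 A.
P(R2) = I²·R2 = (1.211)² × 10.7 = 15.70 W.

P ≈ 15.7 W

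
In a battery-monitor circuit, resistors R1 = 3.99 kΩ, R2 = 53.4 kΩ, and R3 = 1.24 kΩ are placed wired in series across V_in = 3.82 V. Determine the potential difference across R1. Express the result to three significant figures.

V ≈ 0.260 V

Total series resistance ΣR = 3.99 + 53.4 + 1.24 = 58.63 kΩ.
Voltage divider: V = V_in · (3.990 / 58.63) = 3.82 × 0.06805 = 0.2600 V.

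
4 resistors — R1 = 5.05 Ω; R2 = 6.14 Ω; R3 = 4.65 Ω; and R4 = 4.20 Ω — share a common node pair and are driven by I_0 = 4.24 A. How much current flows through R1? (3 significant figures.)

I ≈ 1.03 A

Total conductance ΣG = 1/5.05 + 1/6.14 + 1/4.65 + 1/4.20 = 0.8140 (units of 1/Ω).
By the current-divider rule, I = I_0 · G_k/ΣG = 4.24 × 0.2433 = 1.031 A.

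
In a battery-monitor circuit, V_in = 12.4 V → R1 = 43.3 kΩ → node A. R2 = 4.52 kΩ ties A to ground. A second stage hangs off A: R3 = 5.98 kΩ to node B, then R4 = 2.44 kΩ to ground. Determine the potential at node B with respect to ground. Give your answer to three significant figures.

V_B ≈ 0.229 V

The second stage (R3 + R4 = 8.420 kΩ) loads node A in parallel with R2.
R2 ‖ (R3+R4) = 2.941 kΩ.
V_A = 12.4 × 2.941/(43.3 + 2.941) = 0.7887 V.
Stage 2 is unloaded, so V_B = V_A · R4/(R3+R4) = 0.7887 × 2.44/8.420 = 0.2286 V.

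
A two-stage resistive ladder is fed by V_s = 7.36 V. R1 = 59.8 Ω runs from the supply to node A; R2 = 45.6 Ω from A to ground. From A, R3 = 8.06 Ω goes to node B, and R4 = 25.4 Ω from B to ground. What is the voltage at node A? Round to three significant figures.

V_A ≈ 1.80 V

The second stage (R3 + R4 = 33.46 Ω) loads node A in parallel with R2.
Effective lower resistance at A: R2 ‖ 33.46 = 19.30 Ω.
So V_A = 7.36 × 0.2440 = 1.796 V.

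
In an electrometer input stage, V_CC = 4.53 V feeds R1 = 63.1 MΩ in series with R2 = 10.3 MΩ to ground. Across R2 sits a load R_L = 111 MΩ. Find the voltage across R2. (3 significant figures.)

The load sits in parallel with R2, giving an effective lower resistance R2' = R2·R_L/(R2+R_L) = 9.425 MΩ.
Now apply the divider: V_out = 4.53 × 0.1300 = 0.5887 V.

V_out ≈ 0.589 V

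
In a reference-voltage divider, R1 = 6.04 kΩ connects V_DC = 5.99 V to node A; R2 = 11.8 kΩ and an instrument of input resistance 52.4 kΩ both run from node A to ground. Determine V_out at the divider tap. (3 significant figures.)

V_out ≈ 3.68 V

R2 ‖ R_L = (11.8 × 52.4)/(11.8 + 52.4) = 9.631 kΩ.
Voltage divider with the loaded lower leg: V_out = 5.99 × 9.631/(6.04 + 9.631) = 5.99 × 0.6146 = 3.681 V.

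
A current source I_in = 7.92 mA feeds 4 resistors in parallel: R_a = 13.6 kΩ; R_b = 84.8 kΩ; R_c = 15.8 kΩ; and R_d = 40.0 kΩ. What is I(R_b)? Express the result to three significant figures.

Conductances: ΣG = 1/13.6 + 1/84.8 + 1/15.8 + 1/40.0 = 0.1736 (1/kΩ).
R_b takes the fraction G_k/ΣG = 0.01179/0.1736 = 0.06792, so I = 7.92 × 0.06792 = 0.5380 mA.

I ≈ 0.538 mA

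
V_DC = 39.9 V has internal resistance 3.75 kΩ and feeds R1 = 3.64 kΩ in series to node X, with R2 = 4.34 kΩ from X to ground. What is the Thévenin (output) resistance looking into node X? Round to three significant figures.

R1' = 3.75 + 3.64 = 7.390 kΩ (source resistance + R1).
Looking into X with the source shorted: R_th = R1'·R2/(R1'+R2) = 7.390 × 4.34/11.73 = 2.734 kΩ.

R_th ≈ 2.73 kΩ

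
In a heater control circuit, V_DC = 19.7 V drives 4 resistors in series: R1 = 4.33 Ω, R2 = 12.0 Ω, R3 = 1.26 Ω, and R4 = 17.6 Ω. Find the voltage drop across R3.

Total series resistance ΣR = 4.33 + 12.0 + 1.26 + 17.6 = 35.19 Ω.
Voltage divider: V = V_DC · (1.260 / 35.19) = 19.7 × 0.03581 = 0.7054 V.

V ≈ 0.705 V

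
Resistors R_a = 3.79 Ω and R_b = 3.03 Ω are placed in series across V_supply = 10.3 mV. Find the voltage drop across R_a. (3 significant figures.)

V ≈ 5.72 mV

Total series resistance ΣR = 3.79 + 3.03 = 6.820 Ω.
Voltage divider: V = V_supply · (3.790 / 6.820) = 10.3 × 0.5557 = 5.724 mV.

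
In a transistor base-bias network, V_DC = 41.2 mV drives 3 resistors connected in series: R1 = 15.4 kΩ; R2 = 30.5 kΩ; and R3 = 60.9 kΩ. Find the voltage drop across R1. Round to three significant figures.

V ≈ 5.94 mV

Total series resistance ΣR = 15.4 + 30.5 + 60.9 = 106.8 kΩ.
By the voltage-divider rule, V = 41.2 × 15.40/106.8 = 5.941 mV.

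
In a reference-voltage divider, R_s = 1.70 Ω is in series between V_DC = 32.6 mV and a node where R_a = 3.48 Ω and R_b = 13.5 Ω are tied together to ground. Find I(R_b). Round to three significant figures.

I ≈ 1.50 mA

Equivalent of the parallel group: R_p = 2.767 Ω.
V_A = 32.6 × 2.767/4.467 = 20.19 mV.
I(R_b) = V_A / R_b = 20.19/13.5 = 1.496 mA.
(Check via current divider: I_total = 7.298 mA; share G_k/ΣG = 0.2049 → same result.)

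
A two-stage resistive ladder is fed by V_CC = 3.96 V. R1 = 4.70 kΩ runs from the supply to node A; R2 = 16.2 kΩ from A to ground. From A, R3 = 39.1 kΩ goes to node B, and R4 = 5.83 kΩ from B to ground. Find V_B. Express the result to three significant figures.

V_B ≈ 0.368 V

Node A sees R2 in parallel with the series input of stage 2, R3 + R4 = 44.93 kΩ.
Effective lower resistance at A: R2 ‖ 44.93 = 11.91 kΩ.
So V_A = 3.96 × 0.7170 = 2.839 V.
Stage 2 is unloaded, so V_B = V_A · R4/(R3+R4) = 2.839 × 5.83/44.93 = 0.3684 V.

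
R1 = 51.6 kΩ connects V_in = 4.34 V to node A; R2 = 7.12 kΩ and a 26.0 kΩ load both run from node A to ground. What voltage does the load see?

First combine the lower leg with the load: R2 ‖ R_L = 5.589 kΩ.
Now apply the divider: V_out = 4.34 × 0.09773 = 0.4242 V.

V_out ≈ 0.424 V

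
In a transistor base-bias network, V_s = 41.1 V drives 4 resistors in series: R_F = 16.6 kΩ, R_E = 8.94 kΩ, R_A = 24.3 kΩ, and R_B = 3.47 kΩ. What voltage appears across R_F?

Series total: ΣR = 16.6 + 8.94 + 24.3 + 3.47 = 53.31 kΩ.
By the voltage-divider rule, V = 41.1 × 16.60/53.31 = 12.80 V.

V ≈ 12.8 V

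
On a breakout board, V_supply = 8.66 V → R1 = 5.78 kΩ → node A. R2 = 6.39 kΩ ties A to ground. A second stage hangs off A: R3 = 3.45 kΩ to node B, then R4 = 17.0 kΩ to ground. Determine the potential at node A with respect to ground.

V_A ≈ 3.96 V

The second stage (R3 + R4 = 20.45 kΩ) loads node A in parallel with R2.
Effective lower resistance at A: R2 ‖ 20.45 = 4.869 kΩ.
First divider: V_A = V_supply · 4.869/(5.78 + 4.869) = 3.959 V.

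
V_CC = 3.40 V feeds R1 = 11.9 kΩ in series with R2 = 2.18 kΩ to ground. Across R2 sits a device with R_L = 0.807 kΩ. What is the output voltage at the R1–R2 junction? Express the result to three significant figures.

V_out ≈ 0.160 V

The load sits in parallel with R2, giving an effective lower resistance R2' = R2·R_L/(R2+R_L) = 0.5890 kΩ.
Then V_out = V_CC · R2'/(R1 + R2') = 3.40 × 0.5890/12.49 = 0.1603 V.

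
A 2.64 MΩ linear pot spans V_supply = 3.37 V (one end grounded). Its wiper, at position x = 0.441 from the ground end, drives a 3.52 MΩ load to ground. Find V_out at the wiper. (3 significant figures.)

V_out ≈ 1.25 V

Lower segment x·R_p = 1.164 MΩ; upper segment (1−x)·R_p = 1.476 MΩ.
R_L loads the lower segment: effective lower R = 0.8749 MΩ.
V_out = 3.37 × 0.8749/(1.476 + 0.8749) = 1.254 V.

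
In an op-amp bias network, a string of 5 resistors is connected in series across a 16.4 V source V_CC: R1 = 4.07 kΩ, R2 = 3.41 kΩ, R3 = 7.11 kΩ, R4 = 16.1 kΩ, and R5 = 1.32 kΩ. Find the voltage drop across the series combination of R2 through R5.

ΣR = 4.07 + 3.41 + 7.11 + 16.1 + 1.32 = 32.01 kΩ.
R_{R2..R5} = 3.41 + 7.11 + 16.1 + 1.32 = 27.94 kΩ.
Voltage divider: V = V_CC · (27.94 / 32.01) = 16.4 × 0.8729 = 14.31 V.

V ≈ 14.3 V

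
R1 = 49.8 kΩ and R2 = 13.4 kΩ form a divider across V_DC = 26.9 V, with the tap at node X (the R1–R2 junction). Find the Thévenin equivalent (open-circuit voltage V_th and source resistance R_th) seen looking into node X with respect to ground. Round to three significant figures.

With X open, the divider is unloaded: V_th = 26.9 × 13.4/63.20 = 5.703 V.
Looking into X with the source shorted: R_th = R1·R2/(R1+R2) = 49.80 × 13.4/63.20 = 10.56 kΩ.

V_th ≈ 5.70 V, R_th ≈ 10.6 kΩ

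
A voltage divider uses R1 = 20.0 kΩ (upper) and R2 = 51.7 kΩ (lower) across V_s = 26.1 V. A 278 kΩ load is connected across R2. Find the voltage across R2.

V_out ≈ 17.9 V

The load sits in parallel with R2, giving an effective lower resistance R2' = R2·R_L/(R2+R_L) = 43.59 kΩ.
Now apply the divider: V_out = 26.1 × 0.6855 = 17.89 V.
(Unloaded it would be 18.8 V; the load pulls it down.)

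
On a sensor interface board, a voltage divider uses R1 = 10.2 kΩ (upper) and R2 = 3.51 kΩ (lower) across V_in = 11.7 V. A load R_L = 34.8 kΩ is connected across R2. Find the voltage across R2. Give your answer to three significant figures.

R2 ‖ R_L = (3.51 × 34.8)/(3.51 + 34.8) = 3.188 kΩ.
Then V_out = V_in · R2'/(R1 + R2') = 11.7 × 3.188/13.39 = 2.786 V.

V_out ≈ 2.79 V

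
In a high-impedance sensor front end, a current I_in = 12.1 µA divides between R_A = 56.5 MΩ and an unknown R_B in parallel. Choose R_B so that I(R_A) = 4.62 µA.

The fraction through R_A equals R_B/(R_A+R_B).
4.62/12.1 = R_B/(R_A + R_B) → R_B = R_A · (0.3818)/(1 − 0.3818) = 56.5 × 0.6176 = 34.90 MΩ.

R_B ≈ 34.9 MΩ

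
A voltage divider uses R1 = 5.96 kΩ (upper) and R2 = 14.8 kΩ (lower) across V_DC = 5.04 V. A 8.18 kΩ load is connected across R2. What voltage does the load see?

First combine the lower leg with the load: R2 ‖ R_L = 5.268 kΩ.
Now apply the divider: V_out = 5.04 × 0.4692 = 2.365 V.

V_out ≈ 2.36 V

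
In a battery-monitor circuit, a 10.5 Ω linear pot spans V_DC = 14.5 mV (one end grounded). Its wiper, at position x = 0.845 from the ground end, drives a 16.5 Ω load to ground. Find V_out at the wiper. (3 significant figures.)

V_out ≈ 11.3 mV

The pot divides into 1.628 Ω above the wiper and 8.873 Ω below.
Lower segment in parallel with the load: 8.873 ‖ 16.5 = 5.770 Ω.
Loaded-divider output: V_out = 14.5 × 0.7800 = 11.31 mV.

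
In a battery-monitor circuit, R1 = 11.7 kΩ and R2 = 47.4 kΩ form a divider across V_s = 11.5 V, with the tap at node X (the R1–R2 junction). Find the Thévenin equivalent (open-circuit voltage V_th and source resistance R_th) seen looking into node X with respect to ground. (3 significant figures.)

V_th ≈ 9.22 V, R_th ≈ 9.38 kΩ

V_th is the unloaded tap voltage: V_s · R2/(R1+R2) = 11.5 × 0.8020 = 9.223 V.
Zeroing V_s shorts the top of R1 to ground, so R_th = R1 ‖ R2 = 9.384 kΩ.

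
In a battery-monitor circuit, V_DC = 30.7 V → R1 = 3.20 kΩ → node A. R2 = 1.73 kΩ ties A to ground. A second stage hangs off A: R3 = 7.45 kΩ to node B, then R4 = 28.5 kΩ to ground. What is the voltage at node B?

V_B ≈ 8.28 V

Node A sees R2 in parallel with the series input of stage 2, R3 + R4 = 35.95 kΩ.
R2 ‖ (R3+R4) = 1.651 kΩ.
V_A = 30.7 × 1.651/(3.20 + 1.651) = 10.45 V.
V_B = V_A × 0.7928 = 8.282 V.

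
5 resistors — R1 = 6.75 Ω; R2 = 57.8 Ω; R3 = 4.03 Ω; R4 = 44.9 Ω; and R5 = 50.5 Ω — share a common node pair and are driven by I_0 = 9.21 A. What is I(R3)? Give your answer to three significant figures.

I ≈ 5.02 A

ΣG = 1/6.75 + 1/57.8 + 1/4.03 + 1/44.9 + 1/50.5 = 0.4557.
By the current-divider rule, I = I_0 · G_k/ΣG = 9.21 × 0.5446 = 5.015 A.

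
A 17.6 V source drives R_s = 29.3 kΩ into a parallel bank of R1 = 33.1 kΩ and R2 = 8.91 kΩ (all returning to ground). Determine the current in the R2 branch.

I ≈ 0.382 mA

Combine the parallel branches: R_p = (1/33.1 + 1/8.91)⁻¹ = 7.020 kΩ.
V_A = 17.6 × 7.020/36.32 = 3.402 V.
Branch current I = V_A/R2 = 3.402/8.91 = 0.3818 mA.
(Equivalently: I_total = 0.4846 mA, then current-divider fraction G_k/ΣG = 0.7879.)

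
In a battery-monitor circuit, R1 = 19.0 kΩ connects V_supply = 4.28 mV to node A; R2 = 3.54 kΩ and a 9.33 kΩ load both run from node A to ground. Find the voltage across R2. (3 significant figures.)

V_out ≈ 0.509 mV

The load sits in parallel with R2, giving an effective lower resistance R2' = R2·R_L/(R2+R_L) = 2.566 kΩ.
Voltage divider with the loaded lower leg: V_out = 4.28 × 2.566/(19.0 + 2.566) = 4.28 × 0.1190 = 0.5093 mV.
(Unloaded it would be 0.672 mV; the load pulls it down.)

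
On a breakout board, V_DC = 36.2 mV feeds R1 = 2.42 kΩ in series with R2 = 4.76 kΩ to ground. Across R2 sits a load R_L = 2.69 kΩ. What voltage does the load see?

V_out ≈ 15.0 mV

R2 ‖ R_L = (4.76 × 2.69)/(4.76 + 2.69) = 1.719 kΩ.
Then V_out = V_DC · R2'/(R1 + R2') = 36.2 × 1.719/4.139 = 15.03 mV.
(Unloaded it would be 24.0 mV; the load pulls it down.)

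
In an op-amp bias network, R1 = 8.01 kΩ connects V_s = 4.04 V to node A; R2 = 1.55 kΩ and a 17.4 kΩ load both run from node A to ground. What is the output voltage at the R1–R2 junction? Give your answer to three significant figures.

First combine the lower leg with the load: R2 ‖ R_L = 1.423 kΩ.
Now apply the divider: V_out = 4.04 × 0.1509 = 0.6095 V.

V_out ≈ 0.610 V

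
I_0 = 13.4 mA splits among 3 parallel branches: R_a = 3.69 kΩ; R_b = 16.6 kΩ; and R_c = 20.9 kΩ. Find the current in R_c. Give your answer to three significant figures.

Total conductance ΣG = 1/3.69 + 1/16.6 + 1/20.9 = 0.3791 (units of 1/kΩ).
R_c takes the fraction G_k/ΣG = 0.04785/0.3791 = 0.1262, so I = 13.4 × 0.1262 = 1.691 mA.

I ≈ 1.69 mA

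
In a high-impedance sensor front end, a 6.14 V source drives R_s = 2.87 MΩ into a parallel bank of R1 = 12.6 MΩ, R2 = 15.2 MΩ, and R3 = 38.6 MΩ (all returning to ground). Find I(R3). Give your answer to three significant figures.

I ≈ 0.107 µA

Equivalent of the parallel group: R_p = 5.846 MΩ.
V_A by voltage divider: V_A = 6.14 × 5.846/(2.87 + 5.846) = 4.118 V.
I(R3) = V_A / R3 = 4.118/38.6 = 0.1067 µA.
(Check via current divider: I_total = 0.7045 µA; share G_k/ΣG = 0.1514 → same result.)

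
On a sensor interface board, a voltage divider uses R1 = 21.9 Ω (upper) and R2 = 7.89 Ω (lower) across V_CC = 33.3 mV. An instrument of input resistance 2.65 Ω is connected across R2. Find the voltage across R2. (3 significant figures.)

V_out ≈ 2.77 mV

First combine the lower leg with the load: R2 ‖ R_L = 1.984 Ω.
Then V_out = V_CC · R2'/(R1 + R2') = 33.3 × 1.984/23.88 = 2.766 mV.
(Unloaded it would be 8.82 mV; the load pulls it down.)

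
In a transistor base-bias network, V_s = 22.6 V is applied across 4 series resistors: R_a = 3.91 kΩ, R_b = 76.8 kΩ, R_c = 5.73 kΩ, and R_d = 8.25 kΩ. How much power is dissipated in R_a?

P ≈ 0.223 mW

ΣR = 94.69 kΩ → I = 22.6/94.69 = 0.2387 mA.
V(R_a) = I·R = 0.9332 V; P = V·I = 0.9332 × 0.2387 = 0.2227 mW.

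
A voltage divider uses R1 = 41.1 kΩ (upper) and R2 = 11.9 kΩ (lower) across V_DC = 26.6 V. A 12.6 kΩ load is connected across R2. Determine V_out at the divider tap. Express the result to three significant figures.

V_out ≈ 3.45 V

The load sits in parallel with R2, giving an effective lower resistance R2' = R2·R_L/(R2+R_L) = 6.120 kΩ.
Now apply the divider: V_out = 26.6 × 0.1296 = 3.448 V.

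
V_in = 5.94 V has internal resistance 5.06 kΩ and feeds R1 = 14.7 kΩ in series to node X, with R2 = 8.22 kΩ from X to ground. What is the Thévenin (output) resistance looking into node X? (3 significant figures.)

R_th ≈ 5.81 kΩ

R1' = 5.06 + 14.7 = 19.76 kΩ (source resistance + R1).
Looking into X with the source shorted: R_th = R1'·R2/(R1'+R2) = 19.76 × 8.22/27.98 = 5.805 kΩ.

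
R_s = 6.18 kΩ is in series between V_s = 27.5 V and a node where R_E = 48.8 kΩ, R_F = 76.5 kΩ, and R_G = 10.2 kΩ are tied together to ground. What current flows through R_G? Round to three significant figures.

Combine the parallel branches: R_p = (1/48.8 + 1/76.5 + 1/10.2)⁻¹ = 7.599 kΩ.
Node voltage V_A = V_s · R_p/(R_s + R_p) = 27.5 × 0.5515 = 15.17 V.
I(R_G) = V_A / R_G = 15.17/10.2 = 1.487 mA.

I ≈ 1.49 mA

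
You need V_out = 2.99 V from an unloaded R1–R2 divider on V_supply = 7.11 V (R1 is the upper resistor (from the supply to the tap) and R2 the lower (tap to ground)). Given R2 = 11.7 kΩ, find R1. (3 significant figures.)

The divider ratio is R2/(R1+R2) = 2.99/7.11 = 0.4205.
So R1 = R2 · (V_supply/V_out − 1) = 11.7 × (7.11/2.99 − 1) = 11.7 × 1.378 = 16.12 kΩ.

R1 ≈ 16.1 kΩ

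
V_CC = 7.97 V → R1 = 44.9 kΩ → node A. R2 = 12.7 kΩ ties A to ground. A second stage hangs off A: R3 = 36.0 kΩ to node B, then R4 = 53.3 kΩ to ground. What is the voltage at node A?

V_A ≈ 1.58 V

Node A sees R2 in parallel with the series input of stage 2, R3 + R4 = 89.30 kΩ.
R2 ‖ (R3+R4) = 11.12 kΩ.
V_A = 7.97 × 11.12/(44.9 + 11.12) = 1.582 V.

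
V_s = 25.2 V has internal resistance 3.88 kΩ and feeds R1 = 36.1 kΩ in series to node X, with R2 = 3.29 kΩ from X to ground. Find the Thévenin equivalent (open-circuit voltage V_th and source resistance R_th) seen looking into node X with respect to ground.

V_th ≈ 1.92 V, R_th ≈ 3.04 kΩ

R1' = 3.88 + 36.1 = 39.98 kΩ (source resistance + R1).
Open-circuit (no load on X): V_th = V_s · R2/(R1' + R2) = 25.2 × 3.29/(39.98 + 3.29) = 1.916 V.
Looking into X with the source shorted: R_th = R1'·R2/(R1'+R2) = 39.98 × 3.29/43.27 = 3.040 kΩ.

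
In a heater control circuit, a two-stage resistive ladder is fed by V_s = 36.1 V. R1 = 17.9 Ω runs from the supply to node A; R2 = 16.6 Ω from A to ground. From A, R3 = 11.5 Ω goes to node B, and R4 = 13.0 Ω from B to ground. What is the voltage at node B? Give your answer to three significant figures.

The second stage (R3 + R4 = 24.50 Ω) loads node A in parallel with R2.
R2 ‖ (R3+R4) = 9.895 Ω.
V_A = 36.1 × 9.895/(17.9 + 9.895) = 12.85 V.
Then the unloaded second divider: V_B = V_A × R4/(R3+R4) = 12.85 × 0.5306 = 6.819 V.

V_B ≈ 6.82 V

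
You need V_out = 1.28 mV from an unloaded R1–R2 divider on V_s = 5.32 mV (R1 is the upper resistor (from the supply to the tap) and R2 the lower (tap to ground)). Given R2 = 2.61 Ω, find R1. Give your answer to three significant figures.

R1 ≈ 8.24 Ω

The divider ratio is R2/(R1+R2) = 1.28/5.32 = 0.2406.
Rearranging, R1 = R2·(1−k)/k = 2.61 × 3.156 = 8.238 Ω.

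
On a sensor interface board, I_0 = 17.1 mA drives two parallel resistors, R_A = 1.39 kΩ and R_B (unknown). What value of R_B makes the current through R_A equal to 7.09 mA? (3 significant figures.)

R_B ≈ 0.985 kΩ

Two-branch current divider: I_A = I_0 · R_B/(R_A + R_B).
With f = 0.4146, R_B = R_A · f/(1−f) = 1.39 × 0.7083 = 0.9845 kΩ.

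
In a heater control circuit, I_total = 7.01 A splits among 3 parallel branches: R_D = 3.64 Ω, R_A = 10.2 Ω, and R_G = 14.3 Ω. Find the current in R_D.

Total conductance ΣG = 1/3.64 + 1/10.2 + 1/14.3 = 0.4427 (units of 1/Ω).
R_D takes the fraction G_k/ΣG = 0.2747/0.4427 = 0.6206, so I = 7.01 × 0.6206 = 4.350 A.

I ≈ 4.35 A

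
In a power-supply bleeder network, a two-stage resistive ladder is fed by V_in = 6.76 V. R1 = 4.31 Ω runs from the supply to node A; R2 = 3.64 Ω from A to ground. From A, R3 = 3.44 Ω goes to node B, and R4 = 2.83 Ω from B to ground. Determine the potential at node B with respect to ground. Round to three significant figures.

Looking into the second stage from A: R3 + R4 = 6.270 Ω appears in parallel with R2.
R2 ‖ (R3+R4) = 2.303 Ω.
So V_A = 6.76 × 0.3483 = 2.354 V.
V_B = V_A × 0.4514 = 1.063 V.

V_B ≈ 1.06 V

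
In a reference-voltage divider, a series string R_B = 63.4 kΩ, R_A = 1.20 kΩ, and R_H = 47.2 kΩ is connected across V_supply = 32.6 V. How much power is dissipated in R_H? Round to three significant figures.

P ≈ 4.01 mW

The common current is I = 32.6/111.8 = 0.2916 mA.
P = I²R = 0.08503 × 47.2 = 4.013 mW.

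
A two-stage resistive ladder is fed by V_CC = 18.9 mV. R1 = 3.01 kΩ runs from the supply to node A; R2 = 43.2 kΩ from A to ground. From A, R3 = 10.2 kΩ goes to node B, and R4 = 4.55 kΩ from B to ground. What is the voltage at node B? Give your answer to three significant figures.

Looking into the second stage from A: R3 + R4 = 14.75 kΩ appears in parallel with R2.
R2 ‖ (R3+R4) = 11.00 kΩ.
First divider: V_A = V_CC · 11.00/(3.01 + 11.00) = 14.84 mV.
Then the unloaded second divider: V_B = V_A × R4/(R3+R4) = 14.84 × 0.3085 = 4.577 mV.

V_B ≈ 4.58 mV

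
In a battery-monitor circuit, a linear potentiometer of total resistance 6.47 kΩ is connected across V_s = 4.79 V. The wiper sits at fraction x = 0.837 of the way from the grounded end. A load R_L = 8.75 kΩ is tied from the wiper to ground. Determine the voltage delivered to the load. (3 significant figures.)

The pot divides into 1.055 kΩ above the wiper and 5.415 kΩ below.
(x·R_p) ‖ R_L = 3.345 kΩ.
Then V_out = V_s · 3.345/(1.055 + 3.345) = 3.642 V.
(Unloaded: V_out = x·V_s = 4.01 V.)

V_out ≈ 3.64 V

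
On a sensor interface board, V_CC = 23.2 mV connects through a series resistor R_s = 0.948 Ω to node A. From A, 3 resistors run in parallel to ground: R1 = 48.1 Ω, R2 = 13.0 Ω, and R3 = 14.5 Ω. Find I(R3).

I ≈ 1.38 mA

Combine the parallel branches: R_p = (1/48.1 + 1/13.0 + 1/14.5)⁻¹ = 6.000 Ω.
Node voltage V_A = V_CC · R_p/(R_s + R_p) = 23.2 × 0.8635 = 20.03 mV.
I(R3) = V_A / R3 = 20.03/14.5 = 1.382 mA.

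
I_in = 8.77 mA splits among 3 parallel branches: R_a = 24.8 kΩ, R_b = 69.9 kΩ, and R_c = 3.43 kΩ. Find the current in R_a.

Conductances: ΣG = 1/24.8 + 1/69.9 + 1/3.43 = 0.3462 (1/kΩ).
Current divider: I(R_a) = I_in · G_k/ΣG = 8.77 × (0.04032/0.3462) = 8.77 × 0.1165 = 1.022 mA.

I ≈ 1.02 mA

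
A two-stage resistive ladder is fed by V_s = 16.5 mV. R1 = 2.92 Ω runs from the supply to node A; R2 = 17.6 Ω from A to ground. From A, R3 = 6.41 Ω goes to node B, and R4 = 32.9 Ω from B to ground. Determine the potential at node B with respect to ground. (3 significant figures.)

V_B ≈ 11.1 mV

The second stage (R3 + R4 = 39.31 Ω) loads node A in parallel with R2.
Effective lower resistance at A: R2 ‖ 39.31 = 12.16 Ω.
V_A = 16.5 × 12.16/(2.92 + 12.16) = 13.30 mV.
Then the unloaded second divider: V_B = V_A × R4/(R3+R4) = 13.30 × 0.8369 = 11.13 mV.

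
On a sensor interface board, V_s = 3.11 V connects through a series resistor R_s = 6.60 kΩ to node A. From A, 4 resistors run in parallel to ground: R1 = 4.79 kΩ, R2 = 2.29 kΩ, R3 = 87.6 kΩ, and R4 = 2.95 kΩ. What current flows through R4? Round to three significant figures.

Combine the parallel branches: R_p = (1/4.79 + 1/2.29 + 1/87.6 + 1/2.95)⁻¹ = 1.004 kΩ.
V_A by voltage divider: V_A = 3.11 × 1.004/(6.60 + 1.004) = 0.4107 V.
Branch current I = V_A/R4 = 0.4107/2.95 = 0.1392 mA.
(Check via current divider: I_total = 0.4090 mA; share G_k/ΣG = 0.3404 → same result.)

I ≈ 0.139 mA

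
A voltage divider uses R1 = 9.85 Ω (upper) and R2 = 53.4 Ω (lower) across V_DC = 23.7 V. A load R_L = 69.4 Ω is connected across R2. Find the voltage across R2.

V_out ≈ 17.9 V

First combine the lower leg with the load: R2 ‖ R_L = 30.18 Ω.
Then V_out = V_DC · R2'/(R1 + R2') = 23.7 × 30.18/40.03 = 17.87 V.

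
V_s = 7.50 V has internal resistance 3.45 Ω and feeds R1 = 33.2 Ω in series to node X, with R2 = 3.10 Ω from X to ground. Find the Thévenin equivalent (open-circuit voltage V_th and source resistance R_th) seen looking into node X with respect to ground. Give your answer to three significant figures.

V_th ≈ 0.585 V, R_th ≈ 2.86 Ω

R1' = 3.45 + 33.2 = 36.65 Ω (source resistance + R1).
With X open, the divider is unloaded: V_th = 7.50 × 3.10/39.75 = 0.5849 V.
Zeroing V_s shorts the top of R1' to ground, so R_th = R1' ‖ R2 = 2.858 Ω.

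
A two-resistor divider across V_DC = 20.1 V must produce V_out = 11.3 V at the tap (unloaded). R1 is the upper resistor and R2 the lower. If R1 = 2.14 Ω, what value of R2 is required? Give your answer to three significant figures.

Required fraction k = V_out/V_DC = 0.5622.
R2 = R1 · 0.5622/(1 − 0.5622) = 2.748 Ω.

R2 ≈ 2.75 Ω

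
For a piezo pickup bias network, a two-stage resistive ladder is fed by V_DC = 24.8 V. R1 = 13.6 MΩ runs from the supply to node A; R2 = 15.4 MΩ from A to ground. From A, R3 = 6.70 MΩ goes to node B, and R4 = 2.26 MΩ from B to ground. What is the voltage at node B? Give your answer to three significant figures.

Looking into the second stage from A: R3 + R4 = 8.960 MΩ appears in parallel with R2.
Effective lower resistance at A: R2 ‖ 8.960 = 5.664 MΩ.
So V_A = 24.8 × 0.2940 = 7.292 V.
V_B = V_A × 0.2522 = 1.839 V.

V_B ≈ 1.84 V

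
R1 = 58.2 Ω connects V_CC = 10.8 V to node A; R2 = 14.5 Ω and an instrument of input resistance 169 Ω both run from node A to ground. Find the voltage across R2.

V_out ≈ 2.02 V

R2 ‖ R_L = (14.5 × 169)/(14.5 + 169) = 13.35 Ω.
Voltage divider with the loaded lower leg: V_out = 10.8 × 13.35/(58.2 + 13.35) = 10.8 × 0.1866 = 2.016 V.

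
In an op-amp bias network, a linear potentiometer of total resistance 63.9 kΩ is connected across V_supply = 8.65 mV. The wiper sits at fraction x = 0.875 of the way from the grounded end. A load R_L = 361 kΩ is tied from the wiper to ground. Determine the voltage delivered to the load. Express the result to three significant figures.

V_out ≈ 7.42 mV

Split the track: R_lower = x·R_p = 55.91 kΩ, R_upper = (1−x)·R_p = 7.987 kΩ.
(x·R_p) ‖ R_L = 48.41 kΩ.
Loaded-divider output: V_out = 8.65 × 0.8584 = 7.425 mV.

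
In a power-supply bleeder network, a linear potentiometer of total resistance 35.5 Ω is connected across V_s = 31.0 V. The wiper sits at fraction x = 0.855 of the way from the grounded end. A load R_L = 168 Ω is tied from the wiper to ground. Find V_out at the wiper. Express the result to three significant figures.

The pot divides into 5.148 Ω above the wiper and 30.35 Ω below.
R_L loads the lower segment: effective lower R = 25.71 Ω.
Loaded-divider output: V_out = 31.0 × 0.8332 = 25.83 V.

V_out ≈ 25.8 V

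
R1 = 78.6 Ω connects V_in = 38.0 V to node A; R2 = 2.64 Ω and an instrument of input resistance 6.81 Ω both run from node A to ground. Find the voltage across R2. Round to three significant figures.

V_out ≈ 0.898 V

The load sits in parallel with R2, giving an effective lower resistance R2' = R2·R_L/(R2+R_L) = 1.902 Ω.
Now apply the divider: V_out = 38.0 × 0.02363 = 0.8980 V.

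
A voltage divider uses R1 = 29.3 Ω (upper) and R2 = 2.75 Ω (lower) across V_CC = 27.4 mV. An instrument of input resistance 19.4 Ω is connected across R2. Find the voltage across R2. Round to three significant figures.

First combine the lower leg with the load: R2 ‖ R_L = 2.409 Ω.
Then V_out = V_CC · R2'/(R1 + R2') = 27.4 × 2.409/31.71 = 2.081 mV.
(Unloaded it would be 2.35 mV; the load pulls it down.)

V_out ≈ 2.08 mV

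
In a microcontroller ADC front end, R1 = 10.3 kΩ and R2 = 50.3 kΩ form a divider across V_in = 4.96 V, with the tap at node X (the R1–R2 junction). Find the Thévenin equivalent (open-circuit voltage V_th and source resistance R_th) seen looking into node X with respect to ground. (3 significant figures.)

V_th ≈ 4.12 V, R_th ≈ 8.55 kΩ

Open-circuit (no load on X): V_th = V_in · R2/(R1 + R2) = 4.96 × 50.3/(10.30 + 50.3) = 4.117 V.
Zeroing V_in shorts the top of R1 to ground, so R_th = R1 ‖ R2 = 8.549 kΩ.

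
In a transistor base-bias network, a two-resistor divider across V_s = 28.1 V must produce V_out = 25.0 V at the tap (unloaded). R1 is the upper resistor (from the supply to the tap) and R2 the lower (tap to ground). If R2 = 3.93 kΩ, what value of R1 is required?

The divider ratio is R2/(R1+R2) = 25.0/28.1 = 0.8897.
Rearranging, R1 = R2·(1−k)/k = 3.93 × 0.1240 = 0.4873 kΩ.

R1 ≈ 0.487 kΩ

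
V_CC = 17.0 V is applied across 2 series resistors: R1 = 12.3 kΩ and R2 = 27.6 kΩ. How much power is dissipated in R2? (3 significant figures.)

ΣR = 39.90 kΩ → I = 17.0/39.90 = 0.4261 mA.
P = I²R = 0.1815 × 27.6 = 5.010 mW.

P ≈ 5.01 mW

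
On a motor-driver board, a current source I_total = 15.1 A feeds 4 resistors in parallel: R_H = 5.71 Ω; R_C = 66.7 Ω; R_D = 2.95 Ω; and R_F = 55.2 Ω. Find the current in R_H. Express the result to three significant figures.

Total conductance ΣG = 1/5.71 + 1/66.7 + 1/2.95 + 1/55.2 = 0.5472 (units of 1/Ω).
Current divider: I(R_H) = I_total · G_k/ΣG = 15.1 × (0.1751/0.5472) = 15.1 × 0.3200 = 4.833 A.

I ≈ 4.83 A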